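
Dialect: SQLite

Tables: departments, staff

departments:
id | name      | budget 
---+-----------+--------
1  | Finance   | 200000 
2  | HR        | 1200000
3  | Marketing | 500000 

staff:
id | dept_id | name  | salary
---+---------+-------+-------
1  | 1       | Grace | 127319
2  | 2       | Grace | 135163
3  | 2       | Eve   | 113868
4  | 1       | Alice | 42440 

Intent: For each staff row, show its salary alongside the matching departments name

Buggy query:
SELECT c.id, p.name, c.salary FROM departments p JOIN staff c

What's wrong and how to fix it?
Bug: JOIN with no ON clause produces a cartesian product; every staff row pairs with every departments row

Fix: Add ON c.dept_id = p.id to the JOIN

Corrected query:
SELECT c.id, p.name, c.salary FROM departments p JOIN staff c ON c.dept_id = p.id

Result:
id | name    | salary
---+---------+-------
1  | Finance | 127319
2  | HR      | 135163
3  | HR      | 113868
4  | Finance | 42440 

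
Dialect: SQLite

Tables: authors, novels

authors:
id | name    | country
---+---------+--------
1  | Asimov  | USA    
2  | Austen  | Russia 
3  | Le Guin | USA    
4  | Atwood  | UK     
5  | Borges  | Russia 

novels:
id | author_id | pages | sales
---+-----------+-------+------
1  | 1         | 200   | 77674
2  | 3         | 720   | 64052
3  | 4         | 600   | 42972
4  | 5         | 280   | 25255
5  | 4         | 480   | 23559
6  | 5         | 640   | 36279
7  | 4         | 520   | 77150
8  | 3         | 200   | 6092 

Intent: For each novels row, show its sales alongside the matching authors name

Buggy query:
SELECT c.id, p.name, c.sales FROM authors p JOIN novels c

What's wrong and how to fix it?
Bug: Missing join condition: each novels row is matched to all authors rows instead of just its own

Fix: Add ON c.author_id = p.id to the JOIN

Corrected query:
SELECT c.id, p.name, c.sales FROM authors p JOIN novels c ON c.author_id = p.id

Result:
id | name    | sales
---+---------+------
1  | Asimov  | 77674
2  | Le Guin | 64052
3  | Atwood  | 42972
4  | Borges  | 25255
5  | Atwood  | 23559
6  | Borges  | 36279
7  | Atwood  | 77150
8  | Le Guin | 6092 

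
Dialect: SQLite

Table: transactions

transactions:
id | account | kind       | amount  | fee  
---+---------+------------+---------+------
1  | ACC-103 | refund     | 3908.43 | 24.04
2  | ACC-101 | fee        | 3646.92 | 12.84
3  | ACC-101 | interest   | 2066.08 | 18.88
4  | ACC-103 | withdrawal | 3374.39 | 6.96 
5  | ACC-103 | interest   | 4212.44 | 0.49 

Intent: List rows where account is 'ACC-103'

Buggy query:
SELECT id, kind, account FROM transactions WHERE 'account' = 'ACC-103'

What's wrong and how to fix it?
Bug: 'account' in single quotes is a string literal, not the column; the comparison is literal-vs-literal and never true

Fix: Reference the column as account without single quotes

Corrected query:
SELECT id, kind, account FROM transactions WHERE account = 'ACC-103'

Result:
id | kind       | account
---+------------+--------
1  | refund     | ACC-103
4  | withdrawal | ACC-103
5  | interest   | ACC-103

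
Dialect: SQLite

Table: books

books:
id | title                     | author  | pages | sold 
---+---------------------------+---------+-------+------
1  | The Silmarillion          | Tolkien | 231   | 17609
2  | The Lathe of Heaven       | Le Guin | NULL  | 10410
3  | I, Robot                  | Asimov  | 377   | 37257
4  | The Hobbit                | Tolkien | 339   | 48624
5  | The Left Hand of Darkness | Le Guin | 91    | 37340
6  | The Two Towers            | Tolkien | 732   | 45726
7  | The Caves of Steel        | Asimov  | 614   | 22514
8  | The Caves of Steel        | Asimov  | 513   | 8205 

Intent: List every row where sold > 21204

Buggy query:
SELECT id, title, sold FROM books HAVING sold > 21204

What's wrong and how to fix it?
Bug: HAVING filters the output of aggregation, but this query has no GROUP BY and no aggregate functions, so SQLite rejects it (HAVING clause on a non-aggregate query); the condition here is per row

Fix: Use WHERE for row-level filtering

Corrected query:
SELECT id, title, sold FROM books WHERE sold > 21204

Result:
id | title                     | sold 
---+---------------------------+------
3  | I, Robot                  | 37257
4  | The Hobbit                | 48624
5  | The Left Hand of Darkness | 37340
6  | The Two Towers            | 45726
7  | The Caves of Steel        | 22514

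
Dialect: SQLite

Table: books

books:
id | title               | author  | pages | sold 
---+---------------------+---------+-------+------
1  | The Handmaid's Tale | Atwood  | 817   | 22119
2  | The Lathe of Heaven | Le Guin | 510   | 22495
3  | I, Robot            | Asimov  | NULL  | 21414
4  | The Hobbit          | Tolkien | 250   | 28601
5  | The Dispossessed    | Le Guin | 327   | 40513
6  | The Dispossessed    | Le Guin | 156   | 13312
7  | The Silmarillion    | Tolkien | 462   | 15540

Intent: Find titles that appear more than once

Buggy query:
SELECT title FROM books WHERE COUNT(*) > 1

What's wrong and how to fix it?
Bug: WHERE can't reference COUNT(*); aggregates are computed after WHERE

Fix: GROUP BY title, then filter groups with HAVING COUNT(*) > 1

Corrected query:
SELECT title FROM books GROUP BY title HAVING COUNT(*) > 1

Result:
title           
----------------
The Dispossessed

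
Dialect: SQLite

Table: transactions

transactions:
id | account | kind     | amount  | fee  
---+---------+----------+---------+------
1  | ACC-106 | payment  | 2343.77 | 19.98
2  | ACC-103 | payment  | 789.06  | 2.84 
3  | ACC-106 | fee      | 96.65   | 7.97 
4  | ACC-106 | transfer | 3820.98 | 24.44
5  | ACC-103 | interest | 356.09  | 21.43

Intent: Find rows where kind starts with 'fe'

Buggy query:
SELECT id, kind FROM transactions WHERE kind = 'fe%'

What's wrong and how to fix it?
Bug: '=' compares the literal string including the % character; pattern matching needs LIKE

Fix: Use LIKE for wildcard pattern matching

Corrected query:
SELECT id, kind FROM transactions WHERE kind LIKE 'fe%'

Result:
id | kind
---+-----
3  | fee 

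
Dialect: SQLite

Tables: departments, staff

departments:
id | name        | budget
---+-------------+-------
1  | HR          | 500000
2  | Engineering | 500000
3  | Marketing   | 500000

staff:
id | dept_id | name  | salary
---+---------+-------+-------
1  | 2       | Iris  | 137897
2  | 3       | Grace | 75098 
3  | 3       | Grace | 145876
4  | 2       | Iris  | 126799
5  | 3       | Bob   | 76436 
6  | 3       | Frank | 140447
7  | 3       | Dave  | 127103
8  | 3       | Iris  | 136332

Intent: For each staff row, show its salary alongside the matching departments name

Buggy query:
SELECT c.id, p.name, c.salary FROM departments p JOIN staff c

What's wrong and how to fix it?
Bug: Missing join condition: each staff row is matched to all departments rows instead of just its own

Fix: Specify the join condition linking the foreign key to the parent id

Corrected query:
SELECT c.id, p.name, c.salary FROM departments p JOIN staff c ON c.dept_id = p.id

Result:
id | name        | salary
---+-------------+-------
1  | Engineering | 137897
2  | Marketing   | 75098 
3  | Marketing   | 145876
4  | Engineering | 126799
5  | Marketing   | 76436 
6  | Marketing   | 140447
7  | Marketing   | 127103
8  | Marketing   | 136332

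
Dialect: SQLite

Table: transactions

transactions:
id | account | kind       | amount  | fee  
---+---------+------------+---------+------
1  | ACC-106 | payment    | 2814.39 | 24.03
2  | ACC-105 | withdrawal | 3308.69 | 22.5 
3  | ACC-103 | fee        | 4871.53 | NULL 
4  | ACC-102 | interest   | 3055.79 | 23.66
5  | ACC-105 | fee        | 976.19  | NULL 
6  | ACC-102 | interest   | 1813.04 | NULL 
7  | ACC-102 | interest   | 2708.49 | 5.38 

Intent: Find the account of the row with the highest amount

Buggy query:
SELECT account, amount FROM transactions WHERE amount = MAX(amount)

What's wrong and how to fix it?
Bug: MAX(amount) is an aggregate and cannot be used directly in WHERE

Fix: Use a subquery: WHERE amount = (SELECT MAX(amount) FROM transactions)

Corrected query:
SELECT account, amount FROM transactions WHERE amount = (SELECT MAX(amount) FROM transactions)

Result:
account | amount 
--------+--------
ACC-103 | 4871.53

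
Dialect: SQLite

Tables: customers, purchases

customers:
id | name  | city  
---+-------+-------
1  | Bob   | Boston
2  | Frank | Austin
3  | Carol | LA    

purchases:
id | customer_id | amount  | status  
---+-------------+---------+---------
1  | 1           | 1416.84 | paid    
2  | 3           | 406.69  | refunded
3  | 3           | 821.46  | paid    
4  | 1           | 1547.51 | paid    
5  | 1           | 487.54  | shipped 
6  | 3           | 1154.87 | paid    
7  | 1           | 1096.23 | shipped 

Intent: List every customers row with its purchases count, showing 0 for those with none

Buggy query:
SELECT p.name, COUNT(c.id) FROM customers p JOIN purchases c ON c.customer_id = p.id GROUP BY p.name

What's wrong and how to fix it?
Bug: An inner join excludes parents with zero children

Fix: Use LEFT JOIN so parents without children still appear (COUNT(c.id) gives 0)

Corrected query:
SELECT p.name, COUNT(c.id) FROM customers p LEFT JOIN purchases c ON c.customer_id = p.id GROUP BY p.name

Result:
name  | COUNT(c.id)
------+------------
Bob   | 4          
Carol | 3          
Frank | 0          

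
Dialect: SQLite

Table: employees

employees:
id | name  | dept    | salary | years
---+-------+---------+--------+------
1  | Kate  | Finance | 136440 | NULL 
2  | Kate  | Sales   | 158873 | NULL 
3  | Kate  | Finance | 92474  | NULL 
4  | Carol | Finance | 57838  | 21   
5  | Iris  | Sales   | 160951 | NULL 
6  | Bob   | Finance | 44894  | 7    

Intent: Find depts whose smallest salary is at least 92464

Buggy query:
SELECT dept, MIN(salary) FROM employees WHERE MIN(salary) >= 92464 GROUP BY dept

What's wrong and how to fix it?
Bug: MIN() in WHERE is a misuse of aggregate

Fix: Use HAVING for the per-group MIN condition

Corrected query:
SELECT dept, MIN(salary) FROM employees GROUP BY dept HAVING MIN(salary) >= 92464

Result:
dept  | MIN(salary)
------+------------
Sales | 158873     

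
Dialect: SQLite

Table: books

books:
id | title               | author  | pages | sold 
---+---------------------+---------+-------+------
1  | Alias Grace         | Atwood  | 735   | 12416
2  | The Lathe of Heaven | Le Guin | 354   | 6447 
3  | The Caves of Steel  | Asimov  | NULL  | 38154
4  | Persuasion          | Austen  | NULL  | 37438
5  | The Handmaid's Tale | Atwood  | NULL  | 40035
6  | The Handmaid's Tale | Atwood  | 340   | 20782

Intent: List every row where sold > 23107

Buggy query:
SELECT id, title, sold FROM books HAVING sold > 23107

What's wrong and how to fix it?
Bug: HAVING filters the output of aggregation, but this query has no GROUP BY and no aggregate functions, so SQLite rejects it (HAVING clause on a non-aggregate query); the condition here is per row

Fix: Replace HAVING with WHERE since the condition applies to individual rows

Corrected query:
SELECT id, title, sold FROM books WHERE sold > 23107

Result:
id | title               | sold 
---+---------------------+------
3  | The Caves of Steel  | 38154
4  | Persuasion          | 37438
5  | The Handmaid's Tale | 40035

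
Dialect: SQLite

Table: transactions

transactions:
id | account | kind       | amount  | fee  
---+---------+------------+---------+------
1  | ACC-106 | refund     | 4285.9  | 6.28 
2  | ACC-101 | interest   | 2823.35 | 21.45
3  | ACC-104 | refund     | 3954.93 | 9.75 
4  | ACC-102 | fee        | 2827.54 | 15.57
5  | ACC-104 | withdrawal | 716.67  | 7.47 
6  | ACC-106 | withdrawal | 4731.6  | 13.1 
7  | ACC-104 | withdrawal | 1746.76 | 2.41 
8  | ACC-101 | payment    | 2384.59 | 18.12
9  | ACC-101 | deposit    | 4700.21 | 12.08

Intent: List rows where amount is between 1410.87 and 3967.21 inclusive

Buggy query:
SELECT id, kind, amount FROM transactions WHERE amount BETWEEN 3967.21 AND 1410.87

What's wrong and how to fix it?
Bug: BETWEEN expects the lower bound first; with 3967.21 AND 1410.87 the range is empty

Fix: Write BETWEEN 1410.87 AND 3967.21

Corrected query:
SELECT id, kind, amount FROM transactions WHERE amount BETWEEN 1410.87 AND 3967.21

Result:
id | kind       | amount 
---+------------+--------
2  | interest   | 2823.35
3  | refund     | 3954.93
4  | fee        | 2827.54
7  | withdrawal | 1746.76
8  | payment    | 2384.59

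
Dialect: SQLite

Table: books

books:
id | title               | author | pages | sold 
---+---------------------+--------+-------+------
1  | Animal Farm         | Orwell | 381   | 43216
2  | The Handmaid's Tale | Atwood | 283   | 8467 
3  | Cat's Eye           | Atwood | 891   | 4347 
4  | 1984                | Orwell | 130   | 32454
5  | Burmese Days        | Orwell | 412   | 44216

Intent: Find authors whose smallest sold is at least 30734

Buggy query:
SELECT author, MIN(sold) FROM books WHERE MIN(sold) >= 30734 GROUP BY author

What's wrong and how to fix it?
Bug: MIN() in WHERE is a misuse of aggregate

Fix: Replace WHERE with HAVING after the GROUP BY

Corrected query:
SELECT author, MIN(sold) FROM books GROUP BY author HAVING MIN(sold) >= 30734

Result:
author | MIN(sold)
-------+----------
Orwell | 32454    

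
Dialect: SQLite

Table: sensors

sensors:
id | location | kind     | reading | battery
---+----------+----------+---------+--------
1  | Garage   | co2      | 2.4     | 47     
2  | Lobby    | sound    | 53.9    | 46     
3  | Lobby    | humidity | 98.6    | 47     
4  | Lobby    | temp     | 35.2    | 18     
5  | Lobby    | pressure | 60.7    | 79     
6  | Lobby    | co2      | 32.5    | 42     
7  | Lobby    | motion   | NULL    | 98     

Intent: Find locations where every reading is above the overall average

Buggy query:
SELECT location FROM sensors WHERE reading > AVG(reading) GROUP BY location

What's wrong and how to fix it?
Bug: AVG() is an aggregate; it can't sit directly in WHERE

Fix: Compute the overall average in a scalar subquery and compare each group's MIN against it in HAVING

Corrected query:
SELECT location FROM sensors GROUP BY location HAVING MIN(reading) > (SELECT AVG(reading) FROM sensors)

Result:
(no rows)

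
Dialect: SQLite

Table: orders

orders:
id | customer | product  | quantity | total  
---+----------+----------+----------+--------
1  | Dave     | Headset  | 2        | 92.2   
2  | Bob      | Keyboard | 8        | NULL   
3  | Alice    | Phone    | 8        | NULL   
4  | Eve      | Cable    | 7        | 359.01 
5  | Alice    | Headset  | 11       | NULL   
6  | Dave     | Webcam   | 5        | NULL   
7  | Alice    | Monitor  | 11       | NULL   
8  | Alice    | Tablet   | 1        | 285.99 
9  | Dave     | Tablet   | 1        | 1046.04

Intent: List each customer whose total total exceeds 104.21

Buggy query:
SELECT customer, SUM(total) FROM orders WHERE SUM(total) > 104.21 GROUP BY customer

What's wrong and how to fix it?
Bug: WHERE runs before GROUP BY, so aggregates aren't available there

Fix: Move the aggregate condition to a HAVING clause

Corrected query:
SELECT customer, SUM(total) FROM orders GROUP BY customer HAVING SUM(total) > 104.21

Result:
customer | SUM(total)
---------+-----------
Alice    | 285.99    
Dave     | 1138.24   
Eve      | 359.01    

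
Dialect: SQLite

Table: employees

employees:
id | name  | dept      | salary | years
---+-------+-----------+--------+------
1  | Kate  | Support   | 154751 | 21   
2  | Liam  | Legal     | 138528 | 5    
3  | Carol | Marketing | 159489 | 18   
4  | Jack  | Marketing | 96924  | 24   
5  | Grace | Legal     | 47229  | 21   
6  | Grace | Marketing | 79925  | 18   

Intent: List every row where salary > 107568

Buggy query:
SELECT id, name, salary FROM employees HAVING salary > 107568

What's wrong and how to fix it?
Bug: HAVING filters the output of aggregation, but this query has no GROUP BY and no aggregate functions, so SQLite rejects it (HAVING clause on a non-aggregate query); the condition here is per row

Fix: Use WHERE for row-level filtering

Corrected query:
SELECT id, name, salary FROM employees WHERE salary > 107568

Result:
id | name  | salary
---+-------+-------
1  | Kate  | 154751
2  | Liam  | 138528
3  | Carol | 159489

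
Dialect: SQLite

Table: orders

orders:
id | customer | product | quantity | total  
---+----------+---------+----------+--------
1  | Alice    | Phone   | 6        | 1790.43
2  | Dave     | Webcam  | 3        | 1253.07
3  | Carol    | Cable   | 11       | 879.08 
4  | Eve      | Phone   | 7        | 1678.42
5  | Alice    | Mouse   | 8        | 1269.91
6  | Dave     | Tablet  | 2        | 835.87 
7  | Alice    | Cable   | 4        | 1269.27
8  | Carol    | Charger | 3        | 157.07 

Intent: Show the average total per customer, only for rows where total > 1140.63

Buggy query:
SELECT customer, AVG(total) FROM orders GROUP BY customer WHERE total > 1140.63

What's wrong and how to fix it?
Bug: WHERE cannot follow GROUP BY

Fix: Place WHERE between FROM and GROUP BY

Corrected query:
SELECT customer, AVG(total) FROM orders WHERE total > 1140.63 GROUP BY customer

Result:
customer | AVG(total) 
---------+------------
Alice    | 1443.203333
Dave     | 1253.07    
Eve      | 1678.42    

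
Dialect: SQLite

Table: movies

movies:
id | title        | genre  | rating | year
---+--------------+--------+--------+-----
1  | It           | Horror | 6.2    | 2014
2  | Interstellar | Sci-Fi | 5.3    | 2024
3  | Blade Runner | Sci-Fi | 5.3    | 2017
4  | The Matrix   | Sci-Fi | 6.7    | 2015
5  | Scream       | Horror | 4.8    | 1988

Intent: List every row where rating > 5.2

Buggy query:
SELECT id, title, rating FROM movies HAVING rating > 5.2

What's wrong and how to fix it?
Bug: This is a non-aggregate query (no GROUP BY, no aggregates), so in SQLite the HAVING clause is invalid here; a row-level condition belongs in WHERE

Fix: Replace HAVING with WHERE since the condition applies to individual rows

Corrected query:
SELECT id, title, rating FROM movies WHERE rating > 5.2

Result:
id | title        | rating
---+--------------+-------
1  | It           | 6.2   
2  | Interstellar | 5.3   
3  | Blade Runner | 5.3   
4  | The Matrix   | 6.7   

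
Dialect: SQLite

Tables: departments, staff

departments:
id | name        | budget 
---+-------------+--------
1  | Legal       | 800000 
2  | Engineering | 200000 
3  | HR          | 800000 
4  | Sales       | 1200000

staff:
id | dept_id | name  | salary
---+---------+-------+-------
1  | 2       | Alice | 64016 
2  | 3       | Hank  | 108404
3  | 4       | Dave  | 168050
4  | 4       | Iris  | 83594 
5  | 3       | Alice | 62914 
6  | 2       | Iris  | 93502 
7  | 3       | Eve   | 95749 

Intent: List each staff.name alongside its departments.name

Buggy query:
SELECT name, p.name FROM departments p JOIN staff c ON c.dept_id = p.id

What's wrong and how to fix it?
Bug: 'name' exists in both joined tables, so the database can't tell which one is meant

Fix: Prefix ambiguous columns with the table alias

Corrected query:
SELECT c.name, p.name FROM departments p JOIN staff c ON c.dept_id = p.id

Result:
name  | name       
------+------------
Alice | Engineering
Hank  | HR         
Dave  | Sales      
Iris  | Sales      
Alice | HR         
Iris  | Engineering
Eve   | HR         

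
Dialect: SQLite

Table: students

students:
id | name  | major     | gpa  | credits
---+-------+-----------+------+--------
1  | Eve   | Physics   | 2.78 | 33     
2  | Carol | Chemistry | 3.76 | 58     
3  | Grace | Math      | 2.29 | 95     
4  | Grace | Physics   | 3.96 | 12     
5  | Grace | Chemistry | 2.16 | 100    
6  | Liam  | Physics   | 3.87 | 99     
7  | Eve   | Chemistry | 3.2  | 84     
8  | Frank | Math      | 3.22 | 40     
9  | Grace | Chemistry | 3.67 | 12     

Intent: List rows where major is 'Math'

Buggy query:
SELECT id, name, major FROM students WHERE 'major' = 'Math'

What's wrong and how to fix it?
Bug: Single quotes denote string literals in SQL; the column name is being compared as a constant string

Fix: Reference the column as major without single quotes

Corrected query:
SELECT id, name, major FROM students WHERE major = 'Math'

Result:
id | name  | major
---+-------+------
3  | Grace | Math 
8  | Frank | Math 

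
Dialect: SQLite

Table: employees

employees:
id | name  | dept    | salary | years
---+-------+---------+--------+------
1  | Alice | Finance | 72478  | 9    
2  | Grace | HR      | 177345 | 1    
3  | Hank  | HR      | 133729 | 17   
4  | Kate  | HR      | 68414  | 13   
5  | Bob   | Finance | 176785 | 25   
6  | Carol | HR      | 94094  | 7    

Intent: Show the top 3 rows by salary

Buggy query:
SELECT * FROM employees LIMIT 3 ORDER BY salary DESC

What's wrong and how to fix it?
Bug: LIMIT must come after ORDER BY

Fix: Swap the clauses: ORDER BY first, then LIMIT

Corrected query:
SELECT * FROM employees ORDER BY salary DESC LIMIT 3

Result:
id | name  | dept    | salary | years
---+-------+---------+--------+------
2  | Grace | HR      | 177345 | 1    
5  | Bob   | Finance | 176785 | 25   
3  | Hank  | HR      | 133729 | 17   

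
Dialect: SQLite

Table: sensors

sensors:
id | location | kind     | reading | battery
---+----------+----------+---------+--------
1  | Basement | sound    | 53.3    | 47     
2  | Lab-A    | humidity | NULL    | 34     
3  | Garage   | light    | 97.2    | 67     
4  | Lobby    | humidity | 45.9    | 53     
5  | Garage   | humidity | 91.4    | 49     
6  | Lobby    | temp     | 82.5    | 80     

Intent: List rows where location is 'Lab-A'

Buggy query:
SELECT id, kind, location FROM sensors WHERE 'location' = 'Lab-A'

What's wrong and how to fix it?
Bug: Single quotes denote string literals in SQL; the column name is being compared as a constant string

Fix: Reference the column as location without single quotes

Corrected query:
SELECT id, kind, location FROM sensors WHERE location = 'Lab-A'

Result:
id | kind     | location
---+----------+---------
2  | humidity | Lab-A   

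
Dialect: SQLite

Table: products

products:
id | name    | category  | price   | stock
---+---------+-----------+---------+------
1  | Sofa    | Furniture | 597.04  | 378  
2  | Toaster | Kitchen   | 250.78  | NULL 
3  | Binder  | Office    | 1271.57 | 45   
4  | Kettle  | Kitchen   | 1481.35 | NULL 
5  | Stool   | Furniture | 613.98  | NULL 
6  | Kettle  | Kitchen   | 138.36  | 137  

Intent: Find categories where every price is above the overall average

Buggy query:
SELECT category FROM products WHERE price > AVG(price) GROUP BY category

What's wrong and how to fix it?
Bug: AVG() is an aggregate; it can't sit directly in WHERE

Fix: Compute the overall average in a scalar subquery and compare each group's MIN against it in HAVING

Corrected query:
SELECT category FROM products GROUP BY category HAVING MIN(price) > (SELECT AVG(price) FROM products)

Result:
category
--------
Office  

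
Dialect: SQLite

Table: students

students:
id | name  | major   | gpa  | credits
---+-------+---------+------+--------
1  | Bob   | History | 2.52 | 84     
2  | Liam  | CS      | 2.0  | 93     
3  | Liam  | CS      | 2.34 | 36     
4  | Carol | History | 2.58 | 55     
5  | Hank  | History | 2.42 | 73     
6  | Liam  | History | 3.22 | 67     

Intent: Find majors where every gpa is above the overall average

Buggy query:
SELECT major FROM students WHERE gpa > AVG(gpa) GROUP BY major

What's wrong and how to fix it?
Bug: WHERE evaluates per row before aggregation, so AVG() is unavailable

Fix: Compute the overall average in a scalar subquery and compare each group's MIN against it in HAVING

Corrected query:
SELECT major FROM students GROUP BY major HAVING MIN(gpa) > (SELECT AVG(gpa) FROM students)

Result:
(no rows)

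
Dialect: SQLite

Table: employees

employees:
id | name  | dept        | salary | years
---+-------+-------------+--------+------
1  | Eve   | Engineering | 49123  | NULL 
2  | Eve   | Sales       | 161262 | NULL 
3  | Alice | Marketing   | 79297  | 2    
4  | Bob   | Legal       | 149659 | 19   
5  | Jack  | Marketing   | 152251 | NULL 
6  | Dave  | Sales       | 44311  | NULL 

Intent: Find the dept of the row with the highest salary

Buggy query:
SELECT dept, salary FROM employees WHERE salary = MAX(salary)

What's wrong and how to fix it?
Bug: MAX(salary) is an aggregate and cannot be used directly in WHERE

Fix: Use a subquery: WHERE salary = (SELECT MAX(salary) FROM employees)

Corrected query:
SELECT dept, salary FROM employees WHERE salary = (SELECT MAX(salary) FROM employees)

Result:
dept  | salary
------+-------
Sales | 161262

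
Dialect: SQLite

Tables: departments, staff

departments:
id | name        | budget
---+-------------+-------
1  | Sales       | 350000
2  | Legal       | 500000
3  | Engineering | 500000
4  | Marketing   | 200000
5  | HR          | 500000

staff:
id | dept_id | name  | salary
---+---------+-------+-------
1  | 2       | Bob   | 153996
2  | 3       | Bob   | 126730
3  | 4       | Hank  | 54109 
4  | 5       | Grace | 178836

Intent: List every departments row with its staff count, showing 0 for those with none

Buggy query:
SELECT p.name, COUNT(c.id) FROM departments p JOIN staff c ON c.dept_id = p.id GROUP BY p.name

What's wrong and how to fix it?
Bug: An inner join excludes parents with zero children

Fix: Use LEFT JOIN so parents without children still appear (COUNT(c.id) gives 0)

Corrected query:
SELECT p.name, COUNT(c.id) FROM departments p LEFT JOIN staff c ON c.dept_id = p.id GROUP BY p.name

Result:
name        | COUNT(c.id)
------------+------------
Engineering | 1          
HR          | 1          
Legal       | 1          
Marketing   | 1          
Sales       | 0          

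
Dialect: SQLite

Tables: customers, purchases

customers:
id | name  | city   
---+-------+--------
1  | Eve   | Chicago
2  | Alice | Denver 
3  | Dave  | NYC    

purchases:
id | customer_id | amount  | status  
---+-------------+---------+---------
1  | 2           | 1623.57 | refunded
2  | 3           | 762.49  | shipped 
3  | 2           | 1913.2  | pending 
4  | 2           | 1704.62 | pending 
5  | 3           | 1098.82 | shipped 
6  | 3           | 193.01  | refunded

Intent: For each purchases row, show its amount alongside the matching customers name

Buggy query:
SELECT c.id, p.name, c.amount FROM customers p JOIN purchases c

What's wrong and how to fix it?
Bug: JOIN with no ON clause produces a cartesian product; every purchases row pairs with every customers row

Fix: Specify the join condition linking the foreign key to the parent id

Corrected query:
SELECT c.id, p.name, c.amount FROM customers p JOIN purchases c ON c.customer_id = p.id

Result:
id | name  | amount 
---+-------+--------
1  | Alice | 1623.57
2  | Dave  | 762.49 
3  | Alice | 1913.2 
4  | Alice | 1704.62
5  | Dave  | 1098.82
6  | Dave  | 193.01 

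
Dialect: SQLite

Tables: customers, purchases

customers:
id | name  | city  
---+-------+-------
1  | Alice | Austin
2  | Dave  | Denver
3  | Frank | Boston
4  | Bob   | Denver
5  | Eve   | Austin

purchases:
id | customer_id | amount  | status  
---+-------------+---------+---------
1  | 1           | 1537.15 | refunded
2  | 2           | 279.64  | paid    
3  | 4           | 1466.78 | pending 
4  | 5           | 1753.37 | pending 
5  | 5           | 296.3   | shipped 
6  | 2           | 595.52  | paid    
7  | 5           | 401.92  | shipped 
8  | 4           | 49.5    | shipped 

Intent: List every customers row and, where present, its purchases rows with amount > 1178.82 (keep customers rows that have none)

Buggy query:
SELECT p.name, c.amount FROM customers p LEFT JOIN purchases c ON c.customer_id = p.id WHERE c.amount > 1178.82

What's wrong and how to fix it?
Bug: Filtering c.amount in WHERE discards the NULL rows produced by LEFT JOIN, turning it into an inner join

Fix: Put 'c.amount > 1178.82' in the JOIN's ON clause instead of WHERE

Corrected query:
SELECT p.name, c.amount FROM customers p LEFT JOIN purchases c ON c.customer_id = p.id AND c.amount > 1178.82

Result:
name  | amount 
------+--------
Alice | 1537.15
Dave  | NULL   
Frank | NULL   
Bob   | 1466.78
Eve   | 1753.37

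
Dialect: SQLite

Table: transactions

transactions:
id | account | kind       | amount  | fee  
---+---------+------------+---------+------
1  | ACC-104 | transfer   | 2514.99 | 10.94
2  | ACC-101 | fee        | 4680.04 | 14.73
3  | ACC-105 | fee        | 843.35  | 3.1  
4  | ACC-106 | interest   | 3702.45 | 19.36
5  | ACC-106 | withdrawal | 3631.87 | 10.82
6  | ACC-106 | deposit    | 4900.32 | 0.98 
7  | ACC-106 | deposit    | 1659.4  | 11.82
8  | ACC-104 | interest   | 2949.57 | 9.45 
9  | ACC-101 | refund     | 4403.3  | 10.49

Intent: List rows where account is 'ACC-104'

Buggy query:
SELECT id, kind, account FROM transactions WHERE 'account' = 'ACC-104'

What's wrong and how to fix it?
Bug: Single quotes denote string literals in SQL; the column name is being compared as a constant string

Fix: Reference the column as account without single quotes

Corrected query:
SELECT id, kind, account FROM transactions WHERE account = 'ACC-104'

Result:
id | kind     | account
---+----------+--------
1  | transfer | ACC-104
8  | interest | ACC-104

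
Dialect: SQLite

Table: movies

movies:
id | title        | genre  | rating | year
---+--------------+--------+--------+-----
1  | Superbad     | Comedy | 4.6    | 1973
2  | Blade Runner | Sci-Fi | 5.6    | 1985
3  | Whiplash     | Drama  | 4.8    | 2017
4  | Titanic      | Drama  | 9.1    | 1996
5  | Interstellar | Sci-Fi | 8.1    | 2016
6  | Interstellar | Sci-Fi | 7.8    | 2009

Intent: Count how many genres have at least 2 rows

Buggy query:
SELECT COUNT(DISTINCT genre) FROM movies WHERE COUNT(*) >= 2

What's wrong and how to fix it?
Bug: WHERE filters individual rows, not groups, so a group-level COUNT is invalid there

Fix: Group first with HAVING COUNT(*) >= 2, then COUNT the resulting groups

Corrected query:
SELECT COUNT(*) FROM (SELECT genre FROM movies GROUP BY genre HAVING COUNT(*) >= 2)

Result:
COUNT(*)
--------
2       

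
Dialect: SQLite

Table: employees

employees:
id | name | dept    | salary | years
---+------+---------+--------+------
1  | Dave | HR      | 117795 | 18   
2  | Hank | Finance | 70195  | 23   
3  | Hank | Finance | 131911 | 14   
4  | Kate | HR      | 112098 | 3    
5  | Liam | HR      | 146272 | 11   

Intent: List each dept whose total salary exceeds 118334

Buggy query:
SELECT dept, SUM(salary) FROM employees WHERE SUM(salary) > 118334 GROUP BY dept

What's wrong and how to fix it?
Bug: Aggregate functions cannot appear in a WHERE clause

Fix: Move the aggregate condition to a HAVING clause

Corrected query:
SELECT dept, SUM(salary) FROM employees GROUP BY dept HAVING SUM(salary) > 118334

Result:
dept    | SUM(salary)
--------+------------
Finance | 202106     
HR      | 376165     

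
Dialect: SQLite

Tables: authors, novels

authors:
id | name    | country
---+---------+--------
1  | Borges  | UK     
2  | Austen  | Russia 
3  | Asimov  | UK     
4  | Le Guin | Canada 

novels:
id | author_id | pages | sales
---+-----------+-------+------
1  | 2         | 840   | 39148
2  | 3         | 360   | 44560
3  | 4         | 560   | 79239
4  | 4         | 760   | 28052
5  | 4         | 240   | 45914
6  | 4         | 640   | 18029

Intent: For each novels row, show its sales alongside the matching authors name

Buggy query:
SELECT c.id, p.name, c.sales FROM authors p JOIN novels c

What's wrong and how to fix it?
Bug: JOIN with no ON clause produces a cartesian product; every novels row pairs with every authors row

Fix: Add ON c.author_id = p.id to the JOIN

Corrected query:
SELECT c.id, p.name, c.sales FROM authors p JOIN novels c ON c.author_id = p.id

Result:
id | name    | sales
---+---------+------
1  | Austen  | 39148
2  | Asimov  | 44560
3  | Le Guin | 79239
4  | Le Guin | 28052
5  | Le Guin | 45914
6  | Le Guin | 18029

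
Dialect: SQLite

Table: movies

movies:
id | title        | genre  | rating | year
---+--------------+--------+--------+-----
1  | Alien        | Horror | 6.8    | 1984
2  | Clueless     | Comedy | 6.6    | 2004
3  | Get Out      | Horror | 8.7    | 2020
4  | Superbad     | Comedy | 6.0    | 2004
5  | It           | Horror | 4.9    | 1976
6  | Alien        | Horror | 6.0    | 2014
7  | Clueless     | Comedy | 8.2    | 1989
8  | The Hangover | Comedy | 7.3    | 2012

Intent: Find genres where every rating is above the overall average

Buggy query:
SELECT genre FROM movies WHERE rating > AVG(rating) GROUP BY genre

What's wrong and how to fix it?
Bug: WHERE evaluates per row before aggregation, so AVG() is unavailable

Fix: Use a subquery for AVG and a HAVING MIN(...) filter so the condition holds for every row in the group

Corrected query:
SELECT genre FROM movies GROUP BY genre HAVING MIN(rating) > (SELECT AVG(rating) FROM movies)

Result:
(no rows)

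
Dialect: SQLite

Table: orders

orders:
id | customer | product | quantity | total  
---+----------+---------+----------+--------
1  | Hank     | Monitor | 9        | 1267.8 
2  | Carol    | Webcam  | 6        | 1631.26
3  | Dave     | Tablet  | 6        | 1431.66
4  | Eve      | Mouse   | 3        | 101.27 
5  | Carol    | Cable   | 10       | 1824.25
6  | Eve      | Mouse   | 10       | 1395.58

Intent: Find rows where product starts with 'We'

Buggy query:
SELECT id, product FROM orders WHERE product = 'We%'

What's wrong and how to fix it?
Bug: '=' compares the literal string including the % character; pattern matching needs LIKE

Fix: Use LIKE for wildcard pattern matching

Corrected query:
SELECT id, product FROM orders WHERE product LIKE 'We%'

Result:
id | product
---+--------
2  | Webcam 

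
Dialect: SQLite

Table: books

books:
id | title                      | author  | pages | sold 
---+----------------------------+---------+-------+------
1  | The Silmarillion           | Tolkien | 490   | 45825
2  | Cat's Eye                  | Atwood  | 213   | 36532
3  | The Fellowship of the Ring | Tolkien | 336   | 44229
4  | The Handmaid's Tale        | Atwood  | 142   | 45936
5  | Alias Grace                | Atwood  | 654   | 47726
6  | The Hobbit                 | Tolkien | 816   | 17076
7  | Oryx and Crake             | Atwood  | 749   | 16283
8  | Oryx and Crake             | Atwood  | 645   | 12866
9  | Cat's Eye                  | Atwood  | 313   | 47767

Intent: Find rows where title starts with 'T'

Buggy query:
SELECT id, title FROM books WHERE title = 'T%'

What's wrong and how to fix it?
Bug: Wildcards only work with LIKE; '=' treats '%' as a literal character

Fix: Replace '=' with LIKE so 'T%' is treated as a pattern

Corrected query:
SELECT id, title FROM books WHERE title LIKE 'T%'

Result:
id | title                     
---+---------------------------
1  | The Silmarillion          
3  | The Fellowship of the Ring
4  | The Handmaid's Tale       
6  | The Hobbit                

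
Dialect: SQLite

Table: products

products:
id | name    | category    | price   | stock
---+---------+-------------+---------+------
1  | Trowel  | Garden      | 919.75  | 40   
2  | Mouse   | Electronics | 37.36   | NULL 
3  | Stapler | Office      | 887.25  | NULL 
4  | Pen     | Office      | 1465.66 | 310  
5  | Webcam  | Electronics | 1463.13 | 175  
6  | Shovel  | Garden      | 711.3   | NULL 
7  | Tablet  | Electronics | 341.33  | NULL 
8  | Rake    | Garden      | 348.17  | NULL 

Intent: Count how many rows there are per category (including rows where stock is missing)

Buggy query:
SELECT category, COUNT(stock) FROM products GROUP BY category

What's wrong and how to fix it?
Bug: COUNT(column) counts non-NULL values only; rows with NULL stock aren't counted

Fix: Replace COUNT(stock) with COUNT(*)

Corrected query:
SELECT category, COUNT(*) FROM products GROUP BY category

Result:
category    | COUNT(*)
------------+---------
Electronics | 3       
Garden      | 3       
Office      | 2       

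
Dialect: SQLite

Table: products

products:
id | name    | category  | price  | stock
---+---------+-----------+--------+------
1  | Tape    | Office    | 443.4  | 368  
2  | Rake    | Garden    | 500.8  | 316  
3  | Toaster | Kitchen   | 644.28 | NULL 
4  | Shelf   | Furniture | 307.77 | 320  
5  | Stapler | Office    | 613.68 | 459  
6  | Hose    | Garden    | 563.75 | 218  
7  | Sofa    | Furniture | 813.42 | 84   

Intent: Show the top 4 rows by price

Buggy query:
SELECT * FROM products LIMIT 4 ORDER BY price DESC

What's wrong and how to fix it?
Bug: ORDER BY cannot follow LIMIT; LIMIT is the final clause

Fix: Swap the clauses: ORDER BY first, then LIMIT

Corrected query:
SELECT * FROM products ORDER BY price DESC LIMIT 4

Result:
id | name    | category  | price  | stock
---+---------+-----------+--------+------
7  | Sofa    | Furniture | 813.42 | 84   
3  | Toaster | Kitchen   | 644.28 | NULL 
5  | Stapler | Office    | 613.68 | 459  
6  | Hose    | Garden    | 563.75 | 218  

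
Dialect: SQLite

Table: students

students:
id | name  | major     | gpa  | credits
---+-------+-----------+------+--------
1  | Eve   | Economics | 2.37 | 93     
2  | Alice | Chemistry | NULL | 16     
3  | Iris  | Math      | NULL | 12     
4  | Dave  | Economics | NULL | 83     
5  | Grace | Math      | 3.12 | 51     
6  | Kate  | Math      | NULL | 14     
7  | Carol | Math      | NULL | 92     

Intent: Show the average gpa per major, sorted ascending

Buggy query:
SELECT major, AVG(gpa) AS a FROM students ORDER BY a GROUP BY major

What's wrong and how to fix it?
Bug: GROUP BY must precede ORDER BY

Fix: Move ORDER BY to the end, after GROUP BY

Corrected query:
SELECT major, AVG(gpa) AS a FROM students GROUP BY major ORDER BY a

Result:
major     | a   
----------+-----
Chemistry | NULL
Economics | 2.37
Math      | 3.12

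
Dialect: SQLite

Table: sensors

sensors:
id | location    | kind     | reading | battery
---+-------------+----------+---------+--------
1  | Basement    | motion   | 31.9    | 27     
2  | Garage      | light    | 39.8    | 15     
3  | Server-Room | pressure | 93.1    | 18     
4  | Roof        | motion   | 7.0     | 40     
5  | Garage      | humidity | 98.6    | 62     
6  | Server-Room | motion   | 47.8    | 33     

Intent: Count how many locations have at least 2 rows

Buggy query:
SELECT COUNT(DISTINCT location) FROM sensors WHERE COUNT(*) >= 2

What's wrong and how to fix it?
Bug: WHERE filters individual rows, not groups, so a group-level COUNT is invalid there

Fix: Group first with HAVING COUNT(*) >= 2, then COUNT the resulting groups

Corrected query:
SELECT COUNT(*) FROM (SELECT location FROM sensors GROUP BY location HAVING COUNT(*) >= 2)

Result:
COUNT(*)
--------
2       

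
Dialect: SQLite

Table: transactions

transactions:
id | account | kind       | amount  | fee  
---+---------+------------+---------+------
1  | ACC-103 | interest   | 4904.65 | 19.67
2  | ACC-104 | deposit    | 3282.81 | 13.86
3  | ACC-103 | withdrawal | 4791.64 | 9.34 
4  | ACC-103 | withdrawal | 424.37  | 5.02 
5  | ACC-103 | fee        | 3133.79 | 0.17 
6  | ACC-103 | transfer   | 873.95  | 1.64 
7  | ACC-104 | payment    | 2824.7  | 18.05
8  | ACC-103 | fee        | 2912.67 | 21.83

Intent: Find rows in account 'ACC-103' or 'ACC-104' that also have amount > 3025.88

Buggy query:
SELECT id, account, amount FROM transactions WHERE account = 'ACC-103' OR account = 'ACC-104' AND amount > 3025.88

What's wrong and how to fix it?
Bug: AND binds tighter than OR, so this parses as account = 'ACC-103' OR (account = 'ACC-104' AND amount > 3025.88)

Fix: Add parentheses around the OR so the AND applies to both alternatives

Corrected query:
SELECT id, account, amount FROM transactions WHERE (account = 'ACC-103' OR account = 'ACC-104') AND amount > 3025.88

Result:
id | account | amount 
---+---------+--------
1  | ACC-103 | 4904.65
2  | ACC-104 | 3282.81
3  | ACC-103 | 4791.64
5  | ACC-103 | 3133.79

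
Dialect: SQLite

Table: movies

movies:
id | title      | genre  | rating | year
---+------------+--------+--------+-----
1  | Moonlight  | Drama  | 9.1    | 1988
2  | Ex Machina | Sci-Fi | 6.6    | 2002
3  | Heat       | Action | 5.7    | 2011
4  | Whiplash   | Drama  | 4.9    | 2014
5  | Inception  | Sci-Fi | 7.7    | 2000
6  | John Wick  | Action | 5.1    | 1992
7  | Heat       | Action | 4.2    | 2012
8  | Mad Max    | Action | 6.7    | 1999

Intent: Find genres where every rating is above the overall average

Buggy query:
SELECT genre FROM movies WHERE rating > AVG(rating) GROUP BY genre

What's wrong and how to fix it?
Bug: WHERE evaluates per row before aggregation, so AVG() is unavailable

Fix: Use a subquery for AVG and a HAVING MIN(...) filter so the condition holds for every row in the group

Corrected query:
SELECT genre FROM movies GROUP BY genre HAVING MIN(rating) > (SELECT AVG(rating) FROM movies)

Result:
genre 
------
Sci-Fi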